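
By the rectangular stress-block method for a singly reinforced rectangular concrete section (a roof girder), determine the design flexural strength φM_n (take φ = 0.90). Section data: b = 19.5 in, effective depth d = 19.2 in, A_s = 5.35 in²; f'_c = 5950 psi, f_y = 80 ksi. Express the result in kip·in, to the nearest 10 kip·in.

φM_n ≈ 6560 kip·in

T = A_s f_y = 5.35 × 80 = 428 kips.
a = T/(0.85 f'_c b) = 428/(0.85 × 5.95 × 19.5) = 4.340 in.
M_n = T(d − a/2) = 428 × (19.2 − 2.17) = 7288.8 kip·in.
φM_n = 0.90 × 7288.8 = 6559.9 kip·in.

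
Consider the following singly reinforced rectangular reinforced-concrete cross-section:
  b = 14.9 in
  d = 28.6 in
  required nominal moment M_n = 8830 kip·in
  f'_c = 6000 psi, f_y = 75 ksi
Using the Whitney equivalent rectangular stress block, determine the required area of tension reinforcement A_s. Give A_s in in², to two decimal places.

A_s ≈ 4.46 in²

From M_n = 0.85 f'_c a b (d − a/2):
a = d − √(d² − 2M_n/(0.85 f'_c b)) = 28.6 − √(28.6² − 2 × 8830/(0.85 × 6 × 14.9)) = 4.402 in.
A_s = 0.85 f'_c a b / f_y = 0.85 × 6 × 4.402 × 14.9 / 75 = 4.460 in².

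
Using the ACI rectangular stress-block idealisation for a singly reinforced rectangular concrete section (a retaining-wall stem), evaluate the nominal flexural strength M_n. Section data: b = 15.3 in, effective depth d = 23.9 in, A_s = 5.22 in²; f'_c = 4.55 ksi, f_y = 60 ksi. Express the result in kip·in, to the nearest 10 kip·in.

T = A_s f_y = 5.22 × 60 = 313.2 kips.
a = T/(0.85 f'_c b) = 313.2/(0.85 × 4.55 × 15.3) = 5.293 in.
M_n = T(d − a/2) = 313.2 × (23.9 − 2.6465) = 6656.6 kip·in.

M_n ≈ 6660 kip·in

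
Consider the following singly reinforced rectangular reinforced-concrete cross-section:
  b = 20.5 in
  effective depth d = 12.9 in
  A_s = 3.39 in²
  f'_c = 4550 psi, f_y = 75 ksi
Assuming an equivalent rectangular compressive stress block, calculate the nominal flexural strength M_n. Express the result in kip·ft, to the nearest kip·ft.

T = A_s f_y = 3.39 × 75 = 254.25 kips.
a = T/(0.85 f'_c b) = 254.25/(0.85 × 4.55 × 20.5) = 3.207 in.
M_n = T(d − a/2) = 254.25 × (12.9 − 1.6035) = 2872.1 kip·in = 2872.1/12 = 239.34 kip·ft.

M_n ≈ 239 kip·ft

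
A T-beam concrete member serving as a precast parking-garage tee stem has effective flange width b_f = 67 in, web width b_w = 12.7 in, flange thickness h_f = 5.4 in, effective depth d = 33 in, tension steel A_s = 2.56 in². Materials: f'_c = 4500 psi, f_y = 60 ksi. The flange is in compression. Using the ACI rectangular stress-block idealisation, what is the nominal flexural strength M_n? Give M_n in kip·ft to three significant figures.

M_n ≈ 419 kip·ft

Tension: T = A_s f_y = 2.56 × 60 = 153.6 kips.
Try a within the flange: a = T/(0.85 f'_c b_f) = 153.6/(0.85 × 4.5 × 67) = 0.599 in.
Since a = 0.599 ≤ h_f = 5.4 in, the stress block lies entirely in the flange; analyse as a rectangular beam of width b_f.
M_n = T(d − a/2) = 153.6 × (33 − 0.2995) = 5022.8 kip·in.
M_n = 5022.8/12 = 418.57 kip·ft.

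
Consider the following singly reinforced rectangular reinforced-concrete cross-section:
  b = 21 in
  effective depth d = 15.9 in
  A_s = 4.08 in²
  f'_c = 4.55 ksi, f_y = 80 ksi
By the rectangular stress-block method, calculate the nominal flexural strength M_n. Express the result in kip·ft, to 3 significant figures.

M_n ≈ 378 kip·ft

T = A_s f_y = 4.08 × 80 = 326.4 kips.
a = T/(0.85 f'_c b) = 326.4/(0.85 × 4.55 × 21) = 4.019 in.
M_n = T(d − a/2) = 326.4 × (15.9 − 2.0095) = 4533.9 kip·in = 4533.9/12 = 377.83 kip·ft.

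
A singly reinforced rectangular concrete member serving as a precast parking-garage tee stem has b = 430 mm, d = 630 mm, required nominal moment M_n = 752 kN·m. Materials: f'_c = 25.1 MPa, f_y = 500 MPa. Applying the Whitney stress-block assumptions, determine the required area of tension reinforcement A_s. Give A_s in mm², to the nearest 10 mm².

With M_n = 0.85 f'_c a b (d − a/2), solve the quadratic for a:
a = d − √(d² − 2M_n/(0.85 f'_c b)) = 630 − √(630² − 2 × 752×10⁶/(0.85 × 25.1 × 430)) = 147.34 mm.
A_s = 0.85 f'_c a b / f_y = 0.85 × 25.1 × 147.34 × 430 / 500 = 2703.4 mm².

A_s ≈ 2700 mm²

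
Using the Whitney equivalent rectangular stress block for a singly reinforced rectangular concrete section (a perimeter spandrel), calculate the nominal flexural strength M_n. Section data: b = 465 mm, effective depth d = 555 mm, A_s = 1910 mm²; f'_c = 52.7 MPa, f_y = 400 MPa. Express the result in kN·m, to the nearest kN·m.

M_n ≈ 410 kN·m

T = A_s f_y = 1910 × 400 = 764000 N = 764 kN.
From C = T: a = T/(0.85 f'_c b) = 764000/(0.85 × 52.7 × 465) = 36.68 mm.
M_n = T(d − a/2) = 764 kN × (555 − 18.34) mm = 410.01 kN·m.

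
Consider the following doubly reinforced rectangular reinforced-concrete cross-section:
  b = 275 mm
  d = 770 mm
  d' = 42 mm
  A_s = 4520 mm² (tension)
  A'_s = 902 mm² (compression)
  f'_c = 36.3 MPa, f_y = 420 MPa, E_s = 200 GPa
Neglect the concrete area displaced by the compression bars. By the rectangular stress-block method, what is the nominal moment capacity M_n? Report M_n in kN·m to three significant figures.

M_n ≈ 1310 kN·m

Assume both tension and compression steel yield.
Net tension couple steel: A_s − A'_s = 3618 mm².
a = (A_s − A'_s) f_y / (0.85 f'_c b) = 1519560/(0.85 × 36.3 × 275) = 179.09 mm.
c = a/β₁ = 179.09/0.791 = 226.41 mm; ε'_s = 0.003(c − d')/c = 0.0024 ≥ f_y/E_s = 0.0021, so compression steel does yield.
M_n = (A_s − A'_s) f_y (d − a/2) + A'_s f_y (d − d') = [1519560 × (770 − 89.545) + 378840 × (770 − 42)] × 10⁻⁶ = 1033.99 + 275.80 = 1309.79 kN·m.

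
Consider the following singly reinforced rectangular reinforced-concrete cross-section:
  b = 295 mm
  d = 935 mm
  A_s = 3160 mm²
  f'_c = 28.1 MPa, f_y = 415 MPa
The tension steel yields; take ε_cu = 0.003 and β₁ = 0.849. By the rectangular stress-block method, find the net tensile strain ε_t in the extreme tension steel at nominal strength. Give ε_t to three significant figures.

ε_t ≈ 0.00980

a = A_s f_y/(0.85 f'_c b) = 186.12 mm.
β₁ = 0.849, so c = a/β₁ = 186.12/0.849 = 219.22 mm.
From the linear strain diagram with ε_cu = 0.003: ε_t = 0.003 (d − c)/c = 0.003 × (935 − 219.22)/219.22 = 0.00980.
Since ε_t ≥ 0.005, the section is tension-controlled.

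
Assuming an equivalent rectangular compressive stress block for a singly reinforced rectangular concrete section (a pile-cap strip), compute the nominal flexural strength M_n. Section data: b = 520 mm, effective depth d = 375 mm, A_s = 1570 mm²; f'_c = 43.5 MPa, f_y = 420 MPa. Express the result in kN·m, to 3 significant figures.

M_n ≈ 236 kN·m

T = A_s f_y = 1570 × 420 = 659400 N = 659.4 kN.
From C = T: a = T/(0.85 f'_c b) = 659400/(0.85 × 43.5 × 520) = 34.30 mm.
M_n = T(d − a/2) = 659.4 kN × (375 − 17.15) mm = 235.97 kN·m.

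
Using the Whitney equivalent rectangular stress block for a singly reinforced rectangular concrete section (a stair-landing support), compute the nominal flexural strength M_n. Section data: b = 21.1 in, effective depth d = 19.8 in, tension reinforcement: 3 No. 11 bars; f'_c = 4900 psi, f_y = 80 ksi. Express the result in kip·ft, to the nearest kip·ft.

A_s = 3 × 1.56 = 4.68 in².
T = A_s f_y = 4.68 × 80 = 374.4 kips.
a = T/(0.85 f'_c b) = 374.4/(0.85 × 4.9 × 21.1) = 4.260 in.
M_n = T(d − a/2) = 374.4 × (19.8 − 2.13) = 6615.6 kip·in = 6615.6/12 = 551.30 kip·ft.

M_n ≈ 551 kip·ft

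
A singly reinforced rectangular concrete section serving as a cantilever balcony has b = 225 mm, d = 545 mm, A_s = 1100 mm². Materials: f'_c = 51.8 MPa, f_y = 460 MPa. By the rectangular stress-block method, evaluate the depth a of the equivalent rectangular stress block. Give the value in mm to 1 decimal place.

T = A_s f_y = 1100 × 460 = 506000 N = 506 kN.
Setting C = 0.85 f'_c a b equal to T: a = 506000/(0.85 × 51.8 × 225) = 51.1 mm.

a ≈ 51.1 mm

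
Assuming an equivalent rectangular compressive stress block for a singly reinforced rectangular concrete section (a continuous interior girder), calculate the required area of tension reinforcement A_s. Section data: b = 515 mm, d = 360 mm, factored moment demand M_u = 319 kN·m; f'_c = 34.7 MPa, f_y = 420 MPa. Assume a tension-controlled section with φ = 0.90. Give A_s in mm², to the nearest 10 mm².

M_n = M_u/φ = 319/0.90 = 354.444 kN·m.
With M_n = 0.85 f'_c a b (d − a/2), solve the quadratic for a:
a = d − √(d² − 2M_n/(0.85 f'_c b)) = 360 − √(360² − 2 × 354.444×10⁶/(0.85 × 34.7 × 515)) = 72.02 mm.
A_s = 0.85 f'_c a b / f_y = 0.85 × 34.7 × 72.02 × 515 / 420 = 2604.7 mm².

A_s ≈ 2600 mm²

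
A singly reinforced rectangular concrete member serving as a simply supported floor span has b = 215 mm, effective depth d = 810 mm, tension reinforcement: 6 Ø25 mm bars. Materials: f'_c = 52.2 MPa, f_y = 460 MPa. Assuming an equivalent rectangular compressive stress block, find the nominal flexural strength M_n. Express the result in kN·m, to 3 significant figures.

M_n ≈ 1000 kN·m

A_s = 6 × 491 = 2946 mm².
T = A_s f_y = 2946 × 460 = 1355160 N = 1355.16 kN.
From C = T: a = T/(0.85 f'_c b) = 1355160/(0.85 × 52.2 × 215) = 142.06 mm.
M_n = T(d − a/2) = 1355.16 kN × (810 − 71.03) mm = 1001.42 kN·m.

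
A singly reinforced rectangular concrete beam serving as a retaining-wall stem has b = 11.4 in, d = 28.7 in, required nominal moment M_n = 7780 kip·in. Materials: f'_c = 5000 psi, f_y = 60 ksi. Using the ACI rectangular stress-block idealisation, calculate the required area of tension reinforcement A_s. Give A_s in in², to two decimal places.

From M_n = 0.85 f'_c a b (d − a/2):
a = d − √(d² − 2M_n/(0.85 f'_c b)) = 28.7 − √(28.7² − 2 × 7780/(0.85 × 5 × 11.4)) = 6.283 in.
A_s = 0.85 f'_c a b / f_y = 0.85 × 5 × 6.283 × 11.4 / 60 = 5.074 in².

A_s ≈ 5.07 in²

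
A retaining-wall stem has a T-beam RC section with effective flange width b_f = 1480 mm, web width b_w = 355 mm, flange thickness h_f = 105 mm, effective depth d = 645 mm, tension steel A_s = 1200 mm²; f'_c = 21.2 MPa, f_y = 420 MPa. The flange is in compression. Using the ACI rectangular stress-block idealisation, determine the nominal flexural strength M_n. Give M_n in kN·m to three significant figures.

Tension: T = A_s f_y = 1200 × 420 = 504000 N.
Try a within the flange: a = T/(0.85 f'_c b_f) = 504000/(0.85 × 21.2 × 1480) = 18.90 mm.
Since a = 18.90 ≤ h_f = 105 mm, the stress block lies entirely in the flange; analyse as a rectangular beam of width b_f.
M_n = T(d − a/2) = 504000 × (645 − 9.45) = 320.32 × 10⁶ N·mm.
M_n = 320.32 kN·m.

M_n ≈ 320 kN·m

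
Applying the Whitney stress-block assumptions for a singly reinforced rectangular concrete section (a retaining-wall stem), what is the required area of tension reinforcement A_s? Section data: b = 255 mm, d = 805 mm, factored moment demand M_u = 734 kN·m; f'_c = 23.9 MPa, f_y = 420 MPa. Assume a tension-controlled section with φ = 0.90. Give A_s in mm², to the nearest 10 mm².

A_s ≈ 2810 mm²

M_n = M_u/φ = 734/0.90 = 815.556 kN·m.
With M_n = 0.85 f'_c a b (d − a/2), solve the quadratic for a:
a = d − √(d² − 2M_n/(0.85 f'_c b)) = 805 − √(805² − 2 × 815.556×10⁶/(0.85 × 23.9 × 255)) = 227.80 mm.
A_s = 0.85 f'_c a b / f_y = 0.85 × 23.9 × 227.80 × 255 / 420 = 2809.7 mm².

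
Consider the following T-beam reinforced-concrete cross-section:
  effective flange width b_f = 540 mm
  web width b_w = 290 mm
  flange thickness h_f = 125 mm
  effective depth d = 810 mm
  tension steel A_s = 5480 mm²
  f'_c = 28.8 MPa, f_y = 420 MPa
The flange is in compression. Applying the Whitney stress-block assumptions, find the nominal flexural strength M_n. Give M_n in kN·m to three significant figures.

Tension: T = A_s f_y = 5480 × 420 = 2301600 N.
Try a within the flange: a = T/(0.85 f'_c b_f) = 2301600/(0.85 × 28.8 × 540) = 174.11 mm.
a = 174.11 > h_f = 125 mm: the block extends into the web. Split into flange-overhang and web parts.
C_f = 0.85 f'_c (b_f − b_w) h_f = 0.85 × 28.8 × (540 − 290) × 125 = 765000 N.
Remaining web compression depth: a_w = (T − C_f)/(0.85 f'_c b_w) = (2301600 − 765000)/(0.85 × 28.8 × 290) = 216.45 mm.
M_n = C_f(d − h_f/2) + (T − C_f)(d − a_w/2) = 765000 × (810 − 62.5) + 1536600 × (810 − 108.225) = 571.84 + 1078.35 = 1650.19 × 10⁶ N·mm.
M_n = 1650.19 kN·m.

M_n ≈ 1650 kN·m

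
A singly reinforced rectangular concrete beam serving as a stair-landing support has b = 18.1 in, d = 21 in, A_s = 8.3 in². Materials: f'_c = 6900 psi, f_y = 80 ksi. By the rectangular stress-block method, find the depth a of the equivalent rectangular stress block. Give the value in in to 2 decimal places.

a ≈ 6.25 in

T = A_s f_y = 8.3 × 80 = 664 kips.
a = T/(0.85 f'_c b) = 664/(0.85 × 6.9 × 18.1) = 6.25 in.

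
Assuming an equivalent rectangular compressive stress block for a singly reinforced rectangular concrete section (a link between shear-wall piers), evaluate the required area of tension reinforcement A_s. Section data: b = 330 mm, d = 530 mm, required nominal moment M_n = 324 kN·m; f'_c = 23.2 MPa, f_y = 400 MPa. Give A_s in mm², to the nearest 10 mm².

A_s ≈ 1690 mm²

With M_n = 0.85 f'_c a b (d − a/2), solve the quadratic for a:
a = d − √(d² − 2M_n/(0.85 f'_c b)) = 530 − √(530² − 2 × 324×10⁶/(0.85 × 23.2 × 330)) = 104.18 mm.
A_s = 0.85 f'_c a b / f_y = 0.85 × 23.2 × 104.18 × 330 / 400 = 1694.9 mm².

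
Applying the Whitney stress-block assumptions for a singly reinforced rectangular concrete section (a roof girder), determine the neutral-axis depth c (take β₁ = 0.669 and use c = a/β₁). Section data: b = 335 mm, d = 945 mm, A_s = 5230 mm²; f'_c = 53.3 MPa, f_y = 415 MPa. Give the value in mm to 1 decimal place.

T = A_s f_y = 5230 × 415 = 2170450 N = 2170.45 kN.
Setting C = 0.85 f'_c a b equal to T: a = 2170450/(0.85 × 53.3 × 335) = 143.008 mm.
With β₁ = 0.669, c = a/β₁ = 143.008/0.669 = 213.8 mm.

c ≈ 213.8 mm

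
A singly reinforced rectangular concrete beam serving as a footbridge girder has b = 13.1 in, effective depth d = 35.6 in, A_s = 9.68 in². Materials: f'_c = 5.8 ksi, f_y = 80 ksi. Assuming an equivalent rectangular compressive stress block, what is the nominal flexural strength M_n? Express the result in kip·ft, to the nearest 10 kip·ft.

M_n ≈ 1910 kip·ft

T = A_s f_y = 9.68 × 80 = 774.4 kips.
a = T/(0.85 f'_c b) = 774.4/(0.85 × 5.8 × 13.1) = 11.991 in.
M_n = T(d − a/2) = 774.4 × (35.6 − 5.9955) = 22925.7 kip·in = 22925.7/12 = 1910.48 kip·ft.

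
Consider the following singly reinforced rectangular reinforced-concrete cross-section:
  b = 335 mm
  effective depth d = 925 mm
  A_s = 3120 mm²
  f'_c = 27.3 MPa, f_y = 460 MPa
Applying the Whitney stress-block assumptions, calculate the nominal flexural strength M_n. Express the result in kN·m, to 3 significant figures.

M_n ≈ 1200 kN·m

T = A_s f_y = 3120 × 460 = 1435200 N = 1435.2 kN.
From C = T: a = T/(0.85 f'_c b) = 1435200/(0.85 × 27.3 × 335) = 184.62 mm.
M_n = T(d − a/2) = 1435.2 kN × (925 − 92.31) mm = 1195.08 kN·m.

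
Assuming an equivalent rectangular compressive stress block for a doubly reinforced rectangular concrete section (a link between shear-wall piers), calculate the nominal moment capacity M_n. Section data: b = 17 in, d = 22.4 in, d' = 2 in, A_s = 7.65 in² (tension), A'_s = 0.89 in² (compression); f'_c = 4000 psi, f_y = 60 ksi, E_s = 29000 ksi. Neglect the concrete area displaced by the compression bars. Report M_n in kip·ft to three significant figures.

M_n ≈ 729 kip·ft

Assume both steels yield.
a = (A_s − A'_s) f_y/(0.85 f'_c b) = (7.65 − 0.89) × 60/(0.85 × 4 × 17) = 7.017 in.
c = a/β₁ = 7.017/0.85 = 8.255 in; ε'_s = 0.003(c − d')/c = 0.0023 ≥ ε_y = 0.0021, so the compression steel yields.
M_n = (A_s − A'_s) f_y (d − a/2) + A'_s f_y (d − d') = 405.6 × (22.4 − 3.5085) + 53.4 × (22.4 − 2) = 7662.4 + 1089.4 = 8751.8 kip·in = 8751.8/12 = 729.32 kip·ft.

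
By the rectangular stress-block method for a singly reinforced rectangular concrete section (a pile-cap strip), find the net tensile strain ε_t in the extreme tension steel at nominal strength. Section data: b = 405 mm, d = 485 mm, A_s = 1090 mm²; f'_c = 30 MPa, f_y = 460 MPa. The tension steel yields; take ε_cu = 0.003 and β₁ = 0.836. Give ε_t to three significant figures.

ε_t ≈ 0.0221

a = A_s f_y/(0.85 f'_c b) = 48.55 mm.
β₁ = 0.836, so c = a/β₁ = 48.55/0.836 = 58.07 mm.
From the linear strain diagram with ε_cu = 0.003: ε_t = 0.003 (d − c)/c = 0.003 × (485 − 58.07)/58.07 = 0.0221.
Since ε_t ≥ 0.005, the section is tension-controlled.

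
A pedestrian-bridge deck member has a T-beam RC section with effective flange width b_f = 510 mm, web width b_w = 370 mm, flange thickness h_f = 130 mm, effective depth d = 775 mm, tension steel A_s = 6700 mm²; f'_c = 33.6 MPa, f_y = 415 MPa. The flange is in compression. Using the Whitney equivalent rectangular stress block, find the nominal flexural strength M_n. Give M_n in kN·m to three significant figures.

Tension: T = A_s f_y = 6700 × 415 = 2780500 N.
Try a within the flange: a = T/(0.85 f'_c b_f) = 2780500/(0.85 × 33.6 × 510) = 190.89 mm.
a = 190.89 > h_f = 130 mm: the block extends into the web. Split into flange-overhang and web parts.
C_f = 0.85 f'_c (b_f − b_w) h_f = 0.85 × 33.6 × (510 − 370) × 130 = 519792 N.
Remaining web compression depth: a_w = (T − C_f)/(0.85 f'_c b_w) = (2780500 − 519792)/(0.85 × 33.6 × 370) = 213.94 mm.
M_n = C_f(d − h_f/2) + (T − C_f)(d − a_w/2) = 519792 × (775 − 65) + 2260708 × (775 − 106.97) = 369.05 + 1510.22 = 1879.27 × 10⁶ N·mm.
M_n = 1879.27 kN·m.

M_n ≈ 1880 kN·m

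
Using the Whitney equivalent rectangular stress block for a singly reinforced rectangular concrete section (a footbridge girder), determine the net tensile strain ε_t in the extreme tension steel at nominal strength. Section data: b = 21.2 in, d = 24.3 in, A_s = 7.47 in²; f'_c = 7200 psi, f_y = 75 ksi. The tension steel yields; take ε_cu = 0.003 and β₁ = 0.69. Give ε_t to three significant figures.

a = A_s f_y/(0.85 f'_c b) = 4.318 in.
β₁ = 0.69, so c = a/β₁ = 4.318/0.69 = 6.258 in.
From the linear strain diagram with ε_cu = 0.003: ε_t = 0.003 (d − c)/c = 0.003 × (24.3 − 6.258)/6.258 = 0.00865.
Since ε_t ≥ 0.005, the section is tension-controlled.

ε_t ≈ 0.00865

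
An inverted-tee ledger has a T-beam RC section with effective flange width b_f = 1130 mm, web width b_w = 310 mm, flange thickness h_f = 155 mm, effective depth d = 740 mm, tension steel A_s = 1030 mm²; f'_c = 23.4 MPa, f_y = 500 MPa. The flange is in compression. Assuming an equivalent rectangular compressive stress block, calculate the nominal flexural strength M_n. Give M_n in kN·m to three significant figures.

Tension: T = A_s f_y = 1030 × 500 = 515000 N.
Try a within the flange: a = T/(0.85 f'_c b_f) = 515000/(0.85 × 23.4 × 1130) = 22.91 mm.
Since a = 22.91 ≤ h_f = 155 mm, the stress block lies entirely in the flange; analyse as a rectangular beam of width b_f.
M_n = T(d − a/2) = 515000 × (740 − 11.455) = 375.20 × 10⁶ N·mm.
M_n = 375.20 kN·m.

M_n ≈ 375 kN·m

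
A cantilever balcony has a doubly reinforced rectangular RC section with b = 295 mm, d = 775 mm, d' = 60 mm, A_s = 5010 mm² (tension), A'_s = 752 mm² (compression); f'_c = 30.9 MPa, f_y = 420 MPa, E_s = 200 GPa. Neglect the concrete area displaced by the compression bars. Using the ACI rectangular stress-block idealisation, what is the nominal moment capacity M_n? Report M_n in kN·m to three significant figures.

Assume both tension and compression steel yield.
Net tension couple steel: A_s − A'_s = 4258 mm².
a = (A_s − A'_s) f_y / (0.85 f'_c b) = 1788360/(0.85 × 30.9 × 295) = 230.81 mm.
c = a/β₁ = 230.81/0.829 = 278.42 mm; ε'_s = 0.003(c − d')/c = 0.0024 ≥ f_y/E_s = 0.0021, so compression steel does yield.
M_n = (A_s − A'_s) f_y (d − a/2) + A'_s f_y (d − d') = [1788360 × (775 − 115.405) + 315840 × (775 − 60)] × 10⁻⁶ = 1179.59 + 225.83 = 1405.42 kN·m.

M_n ≈ 1410 kN·m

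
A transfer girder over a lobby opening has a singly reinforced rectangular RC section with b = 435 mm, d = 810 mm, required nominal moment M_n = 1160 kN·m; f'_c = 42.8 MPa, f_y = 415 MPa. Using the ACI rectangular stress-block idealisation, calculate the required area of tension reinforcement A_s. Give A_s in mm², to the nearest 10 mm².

With M_n = 0.85 f'_c a b (d − a/2), solve the quadratic for a:
a = d − √(d² − 2M_n/(0.85 f'_c b)) = 810 − √(810² − 2 × 1160×10⁶/(0.85 × 42.8 × 435)) = 96.21 mm.
A_s = 0.85 f'_c a b / f_y = 0.85 × 42.8 × 96.21 × 435 / 415 = 3668.8 mm².

A_s ≈ 3670 mm²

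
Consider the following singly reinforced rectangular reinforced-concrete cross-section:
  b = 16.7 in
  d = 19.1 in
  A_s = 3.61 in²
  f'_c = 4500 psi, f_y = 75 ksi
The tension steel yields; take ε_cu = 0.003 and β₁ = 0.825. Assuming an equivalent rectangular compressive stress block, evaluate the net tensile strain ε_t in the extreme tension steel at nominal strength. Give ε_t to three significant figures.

a = A_s f_y/(0.85 f'_c b) = 4.239 in.
β₁ = 0.825, so c = a/β₁ = 4.239/0.825 = 5.138 in.
From the linear strain diagram with ε_cu = 0.003: ε_t = 0.003 (d − c)/c = 0.003 × (19.1 − 5.138)/5.138 = 0.00815.
Since ε_t ≥ 0.005, the section is tension-controlled.

ε_t ≈ 0.00815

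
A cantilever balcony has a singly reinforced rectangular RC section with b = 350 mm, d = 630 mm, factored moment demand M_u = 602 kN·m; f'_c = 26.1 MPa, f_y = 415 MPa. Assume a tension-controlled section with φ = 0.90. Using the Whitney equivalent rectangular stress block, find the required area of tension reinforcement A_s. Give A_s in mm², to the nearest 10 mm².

A_s ≈ 2920 mm²

M_n = M_u/φ = 602/0.90 = 668.889 kN·m.
With M_n = 0.85 f'_c a b (d − a/2), solve the quadratic for a:
a = d − √(d² − 2M_n/(0.85 f'_c b)) = 630 − √(630² − 2 × 668.889×10⁶/(0.85 × 26.1 × 350)) = 156.07 mm.
A_s = 0.85 f'_c a b / f_y = 0.85 × 26.1 × 156.07 × 350 / 415 = 2920.1 mm².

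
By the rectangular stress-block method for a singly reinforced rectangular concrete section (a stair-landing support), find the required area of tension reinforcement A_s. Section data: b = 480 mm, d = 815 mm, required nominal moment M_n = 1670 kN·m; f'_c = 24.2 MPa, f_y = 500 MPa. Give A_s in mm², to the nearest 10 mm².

A_s ≈ 4820 mm²

With M_n = 0.85 f'_c a b (d − a/2), solve the quadratic for a:
a = d − √(d² − 2M_n/(0.85 f'_c b)) = 815 − √(815² − 2 × 1670×10⁶/(0.85 × 24.2 × 480)) = 244.08 mm.
A_s = 0.85 f'_c a b / f_y = 0.85 × 24.2 × 244.08 × 480 / 500 = 4819.9 mm².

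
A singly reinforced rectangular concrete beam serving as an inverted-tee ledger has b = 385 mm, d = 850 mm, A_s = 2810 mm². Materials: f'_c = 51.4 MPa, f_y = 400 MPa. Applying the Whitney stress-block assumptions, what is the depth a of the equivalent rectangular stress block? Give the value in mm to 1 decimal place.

T = A_s f_y = 2810 × 400 = 1124000 N = 1124 kN.
Setting C = 0.85 f'_c a b equal to T: a = 1124000/(0.85 × 51.4 × 385) = 66.8 mm.

a ≈ 66.8 mm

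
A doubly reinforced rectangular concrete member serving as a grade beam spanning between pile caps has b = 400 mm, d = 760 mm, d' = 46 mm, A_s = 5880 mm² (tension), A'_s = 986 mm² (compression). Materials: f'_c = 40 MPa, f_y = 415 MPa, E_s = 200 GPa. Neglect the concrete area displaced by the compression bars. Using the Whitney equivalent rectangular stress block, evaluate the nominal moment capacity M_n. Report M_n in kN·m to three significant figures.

M_n ≈ 1680 kN·m

Assume both tension and compression steel yield.
Net tension couple steel: A_s − A'_s = 4894 mm².
a = (A_s − A'_s) f_y / (0.85 f'_c b) = 2031010/(0.85 × 40 × 400) = 149.34 mm.
c = a/β₁ = 149.34/0.764 = 195.47 mm; ε'_s = 0.003(c − d')/c = 0.0023 ≥ f_y/E_s = 0.0021, so compression steel does yield.
M_n = (A_s − A'_s) f_y (d − a/2) + A'_s f_y (d − d') = [2031010 × (760 − 74.67) + 409190 × (760 − 46)] × 10⁻⁶ = 1391.91 + 292.16 = 1684.07 kN·m.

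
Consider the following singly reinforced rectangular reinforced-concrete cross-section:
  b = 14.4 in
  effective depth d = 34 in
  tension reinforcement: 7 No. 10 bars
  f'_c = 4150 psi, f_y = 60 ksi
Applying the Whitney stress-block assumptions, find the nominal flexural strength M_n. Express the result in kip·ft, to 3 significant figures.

M_n ≈ 1280 kip·ft

A_s = 7 × 1.27 = 8.89 in².
T = A_s f_y = 8.89 × 60 = 533.4 kips.
a = T/(0.85 f'_c b) = 533.4/(0.85 × 4.15 × 14.4) = 10.501 in.
M_n = T(d − a/2) = 533.4 × (34 − 5.2505) = 15335.0 kip·in = 15335.0/12 = 1277.92 kip·ft.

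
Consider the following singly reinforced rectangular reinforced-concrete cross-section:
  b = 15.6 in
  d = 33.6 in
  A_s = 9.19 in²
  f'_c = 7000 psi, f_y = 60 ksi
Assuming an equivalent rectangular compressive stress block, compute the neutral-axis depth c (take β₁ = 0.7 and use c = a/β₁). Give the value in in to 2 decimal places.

T = A_s f_y = 9.19 × 60 = 551.4 kips.
a = T/(0.85 f'_c b) = 551.4/(0.85 × 7 × 15.6) = 5.9405 in.
With β₁ = 0.7, c = a/β₁ = 5.9405/0.7 = 8.49 in.

c ≈ 8.49 in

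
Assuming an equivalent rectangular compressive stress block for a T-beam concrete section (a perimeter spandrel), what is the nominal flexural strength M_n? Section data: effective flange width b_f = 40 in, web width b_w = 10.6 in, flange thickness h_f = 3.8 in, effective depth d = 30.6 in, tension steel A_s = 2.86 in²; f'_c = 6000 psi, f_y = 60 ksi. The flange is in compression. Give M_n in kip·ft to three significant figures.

M_n ≈ 432 kip·ft

Tension: T = A_s f_y = 2.86 × 60 = 171.6 kips.
Try a within the flange: a = T/(0.85 f'_c b_f) = 171.6/(0.85 × 6 × 40) = 0.841 in.
Since a = 0.841 ≤ h_f = 3.8 in, the stress block lies entirely in the flange; analyse as a rectangular beam of width b_f.
M_n = T(d − a/2) = 171.6 × (30.6 − 0.4205) = 5178.8 kip·in.
M_n = 5178.8/12 = 431.57 kip·ft.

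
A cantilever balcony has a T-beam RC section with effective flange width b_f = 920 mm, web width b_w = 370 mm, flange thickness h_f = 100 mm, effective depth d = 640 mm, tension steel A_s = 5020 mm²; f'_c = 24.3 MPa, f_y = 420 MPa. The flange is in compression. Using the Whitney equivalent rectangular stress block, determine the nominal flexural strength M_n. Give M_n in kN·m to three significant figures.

M_n ≈ 1230 kN·m

Tension: T = A_s f_y = 5020 × 420 = 2108400 N.
Try a within the flange: a = T/(0.85 f'_c b_f) = 2108400/(0.85 × 24.3 × 920) = 110.95 mm.
a = 110.95 > h_f = 100 mm: the block extends into the web. Split into flange-overhang and web parts.
C_f = 0.85 f'_c (b_f − b_w) h_f = 0.85 × 24.3 × (920 − 370) × 100 = 1136025 N.
Remaining web compression depth: a_w = (T − C_f)/(0.85 f'_c b_w) = (2108400 − 1136025)/(0.85 × 24.3 × 370) = 127.24 mm.
M_n = C_f(d − h_f/2) + (T − C_f)(d − a_w/2) = 1136025 × (640 − 50) + 972375 × (640 − 63.62) = 670.25 + 560.46 = 1230.71 × 10⁶ N·mm.
M_n = 1230.71 kN·m.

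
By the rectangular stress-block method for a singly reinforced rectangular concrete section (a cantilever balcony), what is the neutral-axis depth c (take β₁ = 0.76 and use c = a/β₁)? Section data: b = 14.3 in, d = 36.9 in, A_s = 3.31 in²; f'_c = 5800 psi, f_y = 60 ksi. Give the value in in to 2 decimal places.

c ≈ 3.71 in

T = A_s f_y = 3.31 × 60 = 198.6 kips.
a = T/(0.85 f'_c b) = 198.6/(0.85 × 5.8 × 14.3) = 2.8171 in.
With β₁ = 0.76, c = a/β₁ = 2.8171/0.76 = 3.71 in.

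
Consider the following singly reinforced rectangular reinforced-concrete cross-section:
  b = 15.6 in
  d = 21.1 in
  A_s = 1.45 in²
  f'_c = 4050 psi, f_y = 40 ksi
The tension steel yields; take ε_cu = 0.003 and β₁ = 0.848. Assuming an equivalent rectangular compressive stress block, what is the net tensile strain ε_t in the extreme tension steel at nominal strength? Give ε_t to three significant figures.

a = A_s f_y/(0.85 f'_c b) = 1.080 in.
β₁ = 0.848, so c = a/β₁ = 1.080/0.848 = 1.274 in.
From the linear strain diagram with ε_cu = 0.003: ε_t = 0.003 (d − c)/c = 0.003 × (21.1 − 1.274)/1.274 = 0.0467.
Since ε_t ≥ 0.005, the section is tension-controlled.

ε_t ≈ 0.0467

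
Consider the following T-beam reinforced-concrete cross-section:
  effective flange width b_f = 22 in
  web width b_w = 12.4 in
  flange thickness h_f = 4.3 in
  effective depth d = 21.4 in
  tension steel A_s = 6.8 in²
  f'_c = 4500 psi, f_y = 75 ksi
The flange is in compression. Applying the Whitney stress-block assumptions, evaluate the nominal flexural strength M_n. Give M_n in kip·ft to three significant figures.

Tension: T = A_s f_y = 6.8 × 75 = 510 kips.
Try a within the flange: a = T/(0.85 f'_c b_f) = 510/(0.85 × 4.5 × 22) = 6.061 in.
a = 6.061 > h_f = 4.3 in: the block extends into the web. Split into flange-overhang and web parts.
C_f = 0.85 f'_c (b_f − b_w) h_f = 0.85 × 4.5 × (22 − 12.4) × 4.3 = 157.9 kips.
Remaining web compression depth: a_w = (T − C_f)/(0.85 f'_c b_w) = (510 − 157.9)/(0.85 × 4.5 × 12.4) = 7.424 in.
M_n = C_f(d − h_f/2) + (T − C_f)(d − a_w/2) = 157.9 × (21.4 − 2.15) + 352.1 × (21.4 − 3.712) = 3039.6 + 6227.9 = 9267.5 kip·in.
M_n = 9267.5/12 = 772.29 kip·ft.

M_n ≈ 772 kip·ft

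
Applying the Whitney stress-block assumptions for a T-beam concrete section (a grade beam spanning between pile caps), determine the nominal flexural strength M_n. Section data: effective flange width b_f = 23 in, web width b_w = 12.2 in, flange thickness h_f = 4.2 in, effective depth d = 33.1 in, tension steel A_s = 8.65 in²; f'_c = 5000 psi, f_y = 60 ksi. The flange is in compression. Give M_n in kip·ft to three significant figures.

Tension: T = A_s f_y = 8.65 × 60 = 519 kips.
Try a within the flange: a = T/(0.85 f'_c b_f) = 519/(0.85 × 5 × 23) = 5.309 in.
a = 5.309 > h_f = 4.2 in: the block extends into the web. Split into flange-overhang and web parts.
C_f = 0.85 f'_c (b_f − b_w) h_f = 0.85 × 5 × (23 − 12.2) × 4.2 = 192.8 kips.
Remaining web compression depth: a_w = (T − C_f)/(0.85 f'_c b_w) = (519 − 192.8)/(0.85 × 5 × 12.2) = 6.291 in.
M_n = C_f(d − h_f/2) + (T − C_f)(d − a_w/2) = 192.8 × (33.1 − 2.1) + 326.2 × (33.1 − 3.1455) = 5976.8 + 9771.2 = 15748.0 kip·in.
M_n = 15748.0/12 = 1312.33 kip·ft.

M_n ≈ 1310 kip·ft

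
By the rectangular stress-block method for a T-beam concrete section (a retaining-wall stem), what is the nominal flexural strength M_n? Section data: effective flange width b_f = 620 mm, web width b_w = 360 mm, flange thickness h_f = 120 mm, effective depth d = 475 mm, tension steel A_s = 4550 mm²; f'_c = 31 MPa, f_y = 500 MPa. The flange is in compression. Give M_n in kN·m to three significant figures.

M_n ≈ 920 kN·m

Tension: T = A_s f_y = 4550 × 500 = 2275000 N.
Try a within the flange: a = T/(0.85 f'_c b_f) = 2275000/(0.85 × 31 × 620) = 139.25 mm.
a = 139.25 > h_f = 120 mm: the block extends into the web. Split into flange-overhang and web parts.
C_f = 0.85 f'_c (b_f − b_w) h_f = 0.85 × 31 × (620 − 360) × 120 = 822120 N.
Remaining web compression depth: a_w = (T − C_f)/(0.85 f'_c b_w) = (2275000 − 822120)/(0.85 × 31 × 360) = 153.16 mm.
M_n = C_f(d − h_f/2) + (T − C_f)(d − a_w/2) = 822120 × (475 − 60) + 1452880 × (475 − 76.58) = 341.18 + 578.86 = 920.04 × 10⁶ N·mm.
M_n = 920.04 kN·m.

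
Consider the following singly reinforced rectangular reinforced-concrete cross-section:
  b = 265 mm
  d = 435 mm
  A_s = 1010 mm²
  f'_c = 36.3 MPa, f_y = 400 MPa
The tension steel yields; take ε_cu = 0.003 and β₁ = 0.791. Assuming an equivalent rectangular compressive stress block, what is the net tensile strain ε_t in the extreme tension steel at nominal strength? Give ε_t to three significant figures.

ε_t ≈ 0.0179

a = A_s f_y/(0.85 f'_c b) = 49.41 mm.
β₁ = 0.791, so c = a/β₁ = 49.41/0.791 = 62.47 mm.
From the linear strain diagram with ε_cu = 0.003: ε_t = 0.003 (d − c)/c = 0.003 × (435 − 62.47)/62.47 = 0.0179.
Since ε_t ≥ 0.005, the section is tension-controlled.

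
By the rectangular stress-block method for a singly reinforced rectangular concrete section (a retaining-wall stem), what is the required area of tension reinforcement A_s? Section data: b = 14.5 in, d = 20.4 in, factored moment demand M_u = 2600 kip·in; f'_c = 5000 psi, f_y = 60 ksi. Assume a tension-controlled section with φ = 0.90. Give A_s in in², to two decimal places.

A_s ≈ 2.51 in²

M_n = M_u/φ = 2600/0.90 = 2888.89 kip·in.
From M_n = 0.85 f'_c a b (d − a/2):
a = d − √(d² − 2M_n/(0.85 f'_c b)) = 20.4 − √(20.4² − 2 × 2888.89/(0.85 × 5 × 14.5)) = 2.444 in.
A_s = 0.85 f'_c a b / f_y = 0.85 × 5 × 2.444 × 14.5 / 60 = 2.510 in².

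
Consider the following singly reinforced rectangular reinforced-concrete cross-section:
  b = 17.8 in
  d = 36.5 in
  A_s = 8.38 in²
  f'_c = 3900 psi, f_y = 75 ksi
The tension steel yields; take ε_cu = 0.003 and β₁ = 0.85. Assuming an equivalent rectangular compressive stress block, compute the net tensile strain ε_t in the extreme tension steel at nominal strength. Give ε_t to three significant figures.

a = A_s f_y/(0.85 f'_c b) = 10.651 in.
β₁ = 0.85, so c = a/β₁ = 10.651/0.85 = 12.531 in.
From the linear strain diagram with ε_cu = 0.003: ε_t = 0.003 (d − c)/c = 0.003 × (36.5 − 12.531)/12.531 = 0.00574.
Since ε_t ≥ 0.005, the section is tension-controlled.

ε_t ≈ 0.00574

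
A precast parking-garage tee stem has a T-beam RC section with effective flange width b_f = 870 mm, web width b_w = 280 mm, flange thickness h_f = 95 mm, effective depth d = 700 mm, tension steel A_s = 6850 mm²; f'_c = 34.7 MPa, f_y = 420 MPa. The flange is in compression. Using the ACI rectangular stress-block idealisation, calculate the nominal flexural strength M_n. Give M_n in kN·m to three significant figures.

Tension: T = A_s f_y = 6850 × 420 = 2877000 N.
Try a within the flange: a = T/(0.85 f'_c b_f) = 2877000/(0.85 × 34.7 × 870) = 112.12 mm.
a = 112.12 > h_f = 95 mm: the block extends into the web. Split into flange-overhang and web parts.
C_f = 0.85 f'_c (b_f − b_w) h_f = 0.85 × 34.7 × (870 − 280) × 95 = 1653195 N.
Remaining web compression depth: a_w = (T − C_f)/(0.85 f'_c b_w) = (2877000 − 1653195)/(0.85 × 34.7 × 280) = 148.19 mm.
M_n = C_f(d − h_f/2) + (T − C_f)(d − a_w/2) = 1653195 × (700 − 47.5) + 1223805 × (700 − 74.095) = 1078.71 + 765.99 = 1844.70 × 10⁶ N·mm.
M_n = 1844.70 kN·m.

M_n ≈ 1840 kN·m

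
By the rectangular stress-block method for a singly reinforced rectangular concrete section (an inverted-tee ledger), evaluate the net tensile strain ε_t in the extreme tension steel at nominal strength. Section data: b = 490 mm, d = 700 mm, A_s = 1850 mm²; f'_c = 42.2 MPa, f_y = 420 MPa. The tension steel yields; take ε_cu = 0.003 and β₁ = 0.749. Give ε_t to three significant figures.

ε_t ≈ 0.0326

a = A_s f_y/(0.85 f'_c b) = 44.21 mm.
β₁ = 0.749, so c = a/β₁ = 44.21/0.749 = 59.03 mm.
From the linear strain diagram with ε_cu = 0.003: ε_t = 0.003 (d − c)/c = 0.003 × (700 − 59.03)/59.03 = 0.0326.
Since ε_t ≥ 0.005, the section is tension-controlled.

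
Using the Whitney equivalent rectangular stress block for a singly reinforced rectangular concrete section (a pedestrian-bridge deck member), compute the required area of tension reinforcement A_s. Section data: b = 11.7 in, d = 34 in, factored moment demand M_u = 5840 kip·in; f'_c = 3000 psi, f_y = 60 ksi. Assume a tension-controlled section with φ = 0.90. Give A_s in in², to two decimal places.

A_s ≈ 3.55 in²

M_n = M_u/φ = 5840/0.90 = 6488.89 kip·in.
From M_n = 0.85 f'_c a b (d − a/2):
a = d − √(d² − 2M_n/(0.85 f'_c b)) = 34 − √(34² − 2 × 6488.89/(0.85 × 3 × 11.7)) = 7.148 in.
A_s = 0.85 f'_c a b / f_y = 0.85 × 3 × 7.148 × 11.7 / 60 = 3.554 in².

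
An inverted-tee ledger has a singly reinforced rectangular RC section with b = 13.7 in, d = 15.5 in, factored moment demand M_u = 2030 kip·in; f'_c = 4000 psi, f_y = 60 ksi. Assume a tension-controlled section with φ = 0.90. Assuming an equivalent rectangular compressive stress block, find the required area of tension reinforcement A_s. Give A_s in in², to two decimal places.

A_s ≈ 2.74 in²

M_n = M_u/φ = 2030/0.90 = 2255.56 kip·in.
From M_n = 0.85 f'_c a b (d − a/2):
a = d − √(d² − 2M_n/(0.85 f'_c b)) = 15.5 − √(15.5² − 2 × 2255.56/(0.85 × 4 × 13.7)) = 3.525 in.
A_s = 0.85 f'_c a b / f_y = 0.85 × 4 × 3.525 × 13.7 / 60 = 2.737 in².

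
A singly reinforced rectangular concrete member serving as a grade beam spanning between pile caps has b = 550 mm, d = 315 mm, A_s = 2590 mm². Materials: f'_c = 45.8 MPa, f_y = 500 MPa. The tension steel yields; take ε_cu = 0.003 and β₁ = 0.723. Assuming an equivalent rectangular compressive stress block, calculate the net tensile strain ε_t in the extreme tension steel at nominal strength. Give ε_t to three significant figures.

a = A_s f_y/(0.85 f'_c b) = 60.48 mm.
β₁ = 0.723, so c = a/β₁ = 60.48/0.723 = 83.65 mm.
From the linear strain diagram with ε_cu = 0.003: ε_t = 0.003 (d − c)/c = 0.003 × (315 − 83.65)/83.65 = 0.00830.
Since ε_t ≥ 0.005, the section is tension-controlled.

ε_t ≈ 0.00830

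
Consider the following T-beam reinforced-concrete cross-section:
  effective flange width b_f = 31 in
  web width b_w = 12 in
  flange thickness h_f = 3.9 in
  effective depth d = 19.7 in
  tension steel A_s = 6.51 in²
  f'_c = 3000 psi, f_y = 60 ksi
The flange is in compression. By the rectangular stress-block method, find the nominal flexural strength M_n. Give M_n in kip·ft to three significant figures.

Tension: T = A_s f_y = 6.51 × 60 = 390.6 kips.
Try a within the flange: a = T/(0.85 f'_c b_f) = 390.6/(0.85 × 3 × 31) = 4.941 in.
a = 4.941 > h_f = 3.9 in: the block extends into the web. Split into flange-overhang and web parts.
C_f = 0.85 f'_c (b_f − b_w) h_f = 0.85 × 3 × (31 − 12) × 3.9 = 189.0 kips.
Remaining web compression depth: a_w = (T − C_f)/(0.85 f'_c b_w) = (390.6 − 189.0)/(0.85 × 3 × 12) = 6.588 in.
M_n = C_f(d − h_f/2) + (T − C_f)(d − a_w/2) = 189.0 × (19.7 − 1.95) + 201.6 × (19.7 − 3.294) = 3354.8 + 3307.4 = 6662.2 kip·in.
M_n = 6662.2/12 = 555.18 kip·ft.

M_n ≈ 555 kip·ft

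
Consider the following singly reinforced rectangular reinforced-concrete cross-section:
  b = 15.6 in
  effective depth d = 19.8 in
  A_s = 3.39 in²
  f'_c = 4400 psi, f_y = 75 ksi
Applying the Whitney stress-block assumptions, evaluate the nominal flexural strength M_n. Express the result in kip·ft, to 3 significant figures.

T = A_s f_y = 3.39 × 75 = 254.25 kips.
a = T/(0.85 f'_c b) = 254.25/(0.85 × 4.4 × 15.6) = 4.358 in.
M_n = T(d − a/2) = 254.25 × (19.8 − 2.179) = 4480.1 kip·in = 4480.1/12 = 373.34 kip·ft.

M_n ≈ 373 kip·ft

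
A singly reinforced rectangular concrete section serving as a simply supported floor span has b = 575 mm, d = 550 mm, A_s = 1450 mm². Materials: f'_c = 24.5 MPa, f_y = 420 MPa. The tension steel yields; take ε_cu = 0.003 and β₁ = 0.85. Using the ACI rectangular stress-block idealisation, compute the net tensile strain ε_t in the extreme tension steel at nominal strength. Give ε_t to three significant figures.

a = A_s f_y/(0.85 f'_c b) = 50.86 mm.
β₁ = 0.85, so c = a/β₁ = 50.86/0.85 = 59.84 mm.
From the linear strain diagram with ε_cu = 0.003: ε_t = 0.003 (d − c)/c = 0.003 × (550 − 59.84)/59.84 = 0.0246.
Since ε_t ≥ 0.005, the section is tension-controlled.

ε_t ≈ 0.0246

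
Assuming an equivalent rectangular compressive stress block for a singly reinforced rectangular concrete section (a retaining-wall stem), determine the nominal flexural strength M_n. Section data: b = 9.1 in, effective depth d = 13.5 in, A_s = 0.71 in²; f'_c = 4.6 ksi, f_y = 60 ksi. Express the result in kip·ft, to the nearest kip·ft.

T = A_s f_y = 0.71 × 60 = 42.6 kips.
a = T/(0.85 f'_c b) = 42.6/(0.85 × 4.6 × 9.1) = 1.197 in.
M_n = T(d − a/2) = 42.6 × (13.5 − 0.5985) = 549.6 kip·in = 549.6/12 = 45.80 kip·ft.

M_n ≈ 46 kip·ft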